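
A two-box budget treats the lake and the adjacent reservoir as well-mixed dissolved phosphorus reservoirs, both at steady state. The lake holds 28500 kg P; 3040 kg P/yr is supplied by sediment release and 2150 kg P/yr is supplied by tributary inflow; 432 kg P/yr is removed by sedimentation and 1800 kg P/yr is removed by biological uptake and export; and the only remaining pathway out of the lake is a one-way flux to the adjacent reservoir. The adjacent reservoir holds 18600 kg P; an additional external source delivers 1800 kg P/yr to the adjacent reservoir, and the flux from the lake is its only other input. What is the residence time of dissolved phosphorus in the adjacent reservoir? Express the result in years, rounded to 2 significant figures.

Balance the lake: ΣF_in = 3040 + 2150 = 5190.0 kg P/yr.
Flux to the adjacent reservoir = ΣF_in − (432 + 1800) = 2958.0 kg P/yr.
Total input to the adjacent reservoir = 2958.0 + 1800 = 4758.0 kg P/yr; at steady state this equals its total output.
τ = M / F = 18600 / 4758.0 = 3.909 yr.

3.9 yr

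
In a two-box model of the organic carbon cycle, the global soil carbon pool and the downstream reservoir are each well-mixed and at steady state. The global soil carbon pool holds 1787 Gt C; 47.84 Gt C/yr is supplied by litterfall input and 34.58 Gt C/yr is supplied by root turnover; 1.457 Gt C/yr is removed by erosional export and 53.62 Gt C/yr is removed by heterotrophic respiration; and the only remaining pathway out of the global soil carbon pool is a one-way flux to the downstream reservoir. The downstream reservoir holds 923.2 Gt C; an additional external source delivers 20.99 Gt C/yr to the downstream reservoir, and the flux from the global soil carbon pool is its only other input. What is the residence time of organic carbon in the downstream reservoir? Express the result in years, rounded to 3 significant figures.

19.1 yr

Balance the global soil carbon pool: ΣF_in = 47.84 + 34.58 = 82.420 Gt C/yr.
Flux to the downstream reservoir = ΣF_in − (1.457 + 53.62) = 27.343 Gt C/yr.
Total input to the downstream reservoir = 27.343 + 20.99 = 48.333 Gt C/yr; at steady state this equals its total output.
τ = M / F = 923.2 / 48.333 = 19.10 yr.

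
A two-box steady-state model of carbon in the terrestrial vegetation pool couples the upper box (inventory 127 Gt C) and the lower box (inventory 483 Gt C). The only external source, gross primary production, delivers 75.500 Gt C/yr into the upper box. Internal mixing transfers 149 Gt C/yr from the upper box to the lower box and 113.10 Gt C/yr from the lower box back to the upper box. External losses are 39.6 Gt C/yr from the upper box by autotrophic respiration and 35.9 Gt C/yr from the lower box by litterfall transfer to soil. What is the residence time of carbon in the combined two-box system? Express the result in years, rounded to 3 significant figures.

8.08 yr

Residence time in the combined system uses the total inventory and the total *external* removal — internal exchanges between the two boxes cancel.
M_total = 127 + 483 = 610.00 Gt C.
ΣF_external_out = 39.6 + 35.9 = 75.500 Gt C/yr.
τ = M_total / ΣF_ext = 610.00 / 75.500 = 8.079 yr.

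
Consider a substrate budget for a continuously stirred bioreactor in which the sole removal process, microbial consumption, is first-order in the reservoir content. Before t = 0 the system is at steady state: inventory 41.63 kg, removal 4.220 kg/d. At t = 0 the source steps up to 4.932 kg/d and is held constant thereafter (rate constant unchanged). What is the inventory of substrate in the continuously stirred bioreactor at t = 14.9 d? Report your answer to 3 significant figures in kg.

47.1 kg

Residence time τ = M₀/F₀ = 9.865 d. The eventual steady state is M_∞ = M₀·(F₁/F₀) = 41.63 × 4.932/4.220 = 48.654 kg.
The anomaly ΔM(t) = M(t) − M_∞ decays as ΔM₀·e^(−t/τ) with ΔM₀ = 41.63 − 48.654 = −7.024 kg.
At t = 14.9 d, e^(−t/τ) = e^(−1.510) = 0.2208, so ΔM = −1.551 kg and M = 48.654 − 1.551 = 47.103 kg.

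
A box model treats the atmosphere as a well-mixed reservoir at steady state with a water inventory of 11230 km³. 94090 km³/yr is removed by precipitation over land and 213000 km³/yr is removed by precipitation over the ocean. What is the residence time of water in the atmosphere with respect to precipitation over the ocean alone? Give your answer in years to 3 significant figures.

0.0527 yr

Residence time with respect to a single sink: τ = M / F_sink.
τ = 11230 / 213000 = 0.05272 yr.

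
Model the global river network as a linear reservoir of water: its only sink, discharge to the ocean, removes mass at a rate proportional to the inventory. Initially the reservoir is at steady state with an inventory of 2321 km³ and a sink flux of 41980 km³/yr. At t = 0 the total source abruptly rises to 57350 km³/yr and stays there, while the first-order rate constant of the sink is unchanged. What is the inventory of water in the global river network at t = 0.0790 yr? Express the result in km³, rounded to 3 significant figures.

τ = M₀/F₀ = 2321/41980 = 0.05529 yr; rate constant k = 1/τ.
New steady state M_∞ = F₁/k = F₁·τ = 57350 × 0.05529 = 3170.8 km³.
M(t) = M_∞ + (M₀ − M_∞)·e^(−t/τ); t/τ = 0.0790/0.05529 = 1.429, so e^(−t/τ) = 0.2396.
M(t) = 3170.8 − 849.8 × 0.2396 = 2967.2 km³.

2970 km³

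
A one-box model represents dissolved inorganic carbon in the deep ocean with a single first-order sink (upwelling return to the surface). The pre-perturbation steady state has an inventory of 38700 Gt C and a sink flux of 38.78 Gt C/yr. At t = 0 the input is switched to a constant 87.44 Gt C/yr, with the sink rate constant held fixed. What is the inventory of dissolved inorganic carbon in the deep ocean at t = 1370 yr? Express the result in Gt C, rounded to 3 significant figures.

τ = M₀/F₀ = 38700/38.78 = 997.9 yr; rate constant k = 1/τ.
New steady state M_∞ = F₁/k = F₁·τ = 87.44 × 997.9 = 87260 Gt C.
M(t) = M_∞ + (M₀ − M_∞)·e^(−t/τ); t/τ = 1370/997.9 = 1.373, so e^(−t/τ) = 0.2534.
M(t) = 87260 − 48560 × 0.2534 = 74955 Gt C.

75000 Gt C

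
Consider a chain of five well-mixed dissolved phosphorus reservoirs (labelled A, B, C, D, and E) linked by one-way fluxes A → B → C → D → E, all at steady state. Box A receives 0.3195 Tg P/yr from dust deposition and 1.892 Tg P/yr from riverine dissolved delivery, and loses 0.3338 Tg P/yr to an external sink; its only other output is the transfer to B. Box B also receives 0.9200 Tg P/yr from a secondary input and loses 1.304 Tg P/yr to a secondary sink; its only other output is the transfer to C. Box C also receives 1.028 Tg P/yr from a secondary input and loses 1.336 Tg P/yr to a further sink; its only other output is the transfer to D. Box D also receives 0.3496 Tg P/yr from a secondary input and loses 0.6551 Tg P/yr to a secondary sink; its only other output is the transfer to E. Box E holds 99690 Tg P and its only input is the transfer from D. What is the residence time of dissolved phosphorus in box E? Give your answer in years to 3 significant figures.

Box A: F(A→B) = (0.3195 + 1.892) − 0.3338 = 1.8777 Tg P/yr.
Box B: F(B→C) = (1.8777 + 0.9200) − 1.304 = 1.4937 Tg P/yr.
Box C: F(C→D) = (1.4937 + 1.028) − 1.336 = 1.1857 Tg P/yr.
Box D: F(D→E) = (1.1857 + 0.3496) − 0.6551 = 0.88020 Tg P/yr.
Box E throughput = its input = 0.88020 Tg P/yr; τ = 99690 / 0.88020 = 113300 yr.

113000 yr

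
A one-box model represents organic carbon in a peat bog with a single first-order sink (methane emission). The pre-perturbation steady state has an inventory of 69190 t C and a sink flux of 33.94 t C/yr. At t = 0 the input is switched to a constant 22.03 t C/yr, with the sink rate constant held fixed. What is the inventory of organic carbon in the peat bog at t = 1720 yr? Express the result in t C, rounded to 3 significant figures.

Residence time τ = M₀/F₀ = 2039 yr. The eventual steady state is M_∞ = M₀·(F₁/F₀) = 69190 × 22.03/33.94 = 44910 t C.
The anomaly ΔM(t) = M(t) − M_∞ decays as ΔM₀·e^(−t/τ) with ΔM₀ = 69190 − 44910 = 24280 t C.
At t = 1720 yr, e^(−t/τ) = e^(−0.8437) = 0.4301, so ΔM = 10440 t C and M = 44910 + 10440 = 55353 t C.

55400 t C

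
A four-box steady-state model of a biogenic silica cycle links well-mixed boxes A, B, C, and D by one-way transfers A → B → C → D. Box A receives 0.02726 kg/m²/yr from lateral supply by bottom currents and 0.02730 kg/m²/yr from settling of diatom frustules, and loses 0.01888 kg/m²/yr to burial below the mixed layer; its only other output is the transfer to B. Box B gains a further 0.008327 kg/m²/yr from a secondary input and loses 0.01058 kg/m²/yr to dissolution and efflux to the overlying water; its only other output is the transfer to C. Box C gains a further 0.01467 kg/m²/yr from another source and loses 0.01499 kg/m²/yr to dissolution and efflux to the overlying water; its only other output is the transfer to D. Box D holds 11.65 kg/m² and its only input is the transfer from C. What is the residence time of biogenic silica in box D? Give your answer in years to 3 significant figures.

352 yr

Box A: F(A→B) = (0.02726 + 0.02730) − 0.01888 = 0.035680 kg/m²/yr.
Box B: F(B→C) = (0.035680 + 0.008327) − 0.01058 = 0.033427 kg/m²/yr.
Box C: F(C→D) = (0.033427 + 0.01467) − 0.01499 = 0.033107 kg/m²/yr.
Box D throughput = its input = 0.033107 kg/m²/yr; τ = 11.65 / 0.033107 = 351.9 yr.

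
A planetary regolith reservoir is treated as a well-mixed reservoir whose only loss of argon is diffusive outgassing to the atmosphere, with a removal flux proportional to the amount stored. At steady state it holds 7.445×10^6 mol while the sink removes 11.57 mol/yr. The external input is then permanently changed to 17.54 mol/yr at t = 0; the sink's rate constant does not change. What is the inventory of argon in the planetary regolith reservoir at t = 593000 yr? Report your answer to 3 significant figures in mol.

9.76×10^6 mol

The sink rate constant is k = F₀/M₀ = 11.57/7.445×10^6 = 1.554×10^-6 yr⁻¹.
Solving dM/dt = F₁ − kM with M(0) = M₀ gives M(t) = F₁/k + (M₀ − F₁/k)·e^(−kt).
F₁/k = 17.54/1.554×10^-6 = 1.1287×10^7 mol; kt = 1.554×10^-6 × 593000 = 0.9216, e^(−kt) = 0.3979.
M(593000) = 1.1287×10^7 + (7.445×10^6 − 1.1287×10^7) × 0.3979 = 1.1287×10^7 − 1.529×10^6 = 9.7580×10^6 mol.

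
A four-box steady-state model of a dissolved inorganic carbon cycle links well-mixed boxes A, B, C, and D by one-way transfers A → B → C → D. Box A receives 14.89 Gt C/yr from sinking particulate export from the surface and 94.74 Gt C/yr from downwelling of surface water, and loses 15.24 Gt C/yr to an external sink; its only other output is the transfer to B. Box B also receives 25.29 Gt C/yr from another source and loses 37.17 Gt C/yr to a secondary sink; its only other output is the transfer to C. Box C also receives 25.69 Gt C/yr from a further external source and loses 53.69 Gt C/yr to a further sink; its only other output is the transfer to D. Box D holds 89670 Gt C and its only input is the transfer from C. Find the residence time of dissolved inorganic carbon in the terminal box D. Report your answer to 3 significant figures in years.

Box A: F(A→B) = (14.89 + 94.74) − 15.24 = 94.390 Gt C/yr.
Box B: F(B→C) = (94.390 + 25.29) − 37.17 = 82.510 Gt C/yr.
Box C: F(C→D) = (82.510 + 25.69) − 53.69 = 54.510 Gt C/yr.
Box D throughput = its input = 54.510 Gt C/yr; τ = 89670 / 54.510 = 1645 yr.

1650 yr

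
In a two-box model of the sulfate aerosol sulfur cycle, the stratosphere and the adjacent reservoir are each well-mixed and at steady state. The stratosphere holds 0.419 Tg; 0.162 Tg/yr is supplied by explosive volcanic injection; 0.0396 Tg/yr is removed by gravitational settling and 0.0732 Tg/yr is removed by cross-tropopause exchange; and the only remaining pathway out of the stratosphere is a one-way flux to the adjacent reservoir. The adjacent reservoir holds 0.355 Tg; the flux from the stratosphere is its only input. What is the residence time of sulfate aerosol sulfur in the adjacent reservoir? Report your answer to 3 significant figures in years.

7.22 yr

Balance the stratosphere: ΣF_in = 0.16200 Tg/yr.
Flux to the adjacent reservoir = ΣF_in − (0.0396 + 0.0732) = 0.049200 Tg/yr.
At steady state the output of the adjacent reservoir equals its input, 0.049200 Tg/yr.
τ = M / F = 0.355 / 0.049200 = 7.215 yr.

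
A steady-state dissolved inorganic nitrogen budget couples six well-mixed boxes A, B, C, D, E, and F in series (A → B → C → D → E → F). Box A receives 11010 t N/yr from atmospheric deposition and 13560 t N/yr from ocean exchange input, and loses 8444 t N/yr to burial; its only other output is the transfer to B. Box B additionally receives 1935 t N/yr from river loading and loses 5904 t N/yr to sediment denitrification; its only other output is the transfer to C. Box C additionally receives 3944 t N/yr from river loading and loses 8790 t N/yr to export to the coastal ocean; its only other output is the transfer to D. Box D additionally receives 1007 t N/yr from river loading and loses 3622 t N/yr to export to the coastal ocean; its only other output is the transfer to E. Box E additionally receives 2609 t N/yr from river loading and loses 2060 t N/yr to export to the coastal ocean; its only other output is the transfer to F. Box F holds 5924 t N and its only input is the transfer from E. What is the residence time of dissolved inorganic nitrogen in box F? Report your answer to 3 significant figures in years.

1.13 yr

Box A: F(A→B) = (11010 + 13560) − 8444 = 16126 t N/yr.
Box B: F(B→C) = (16126 + 1935) − 5904 = 12157 t N/yr.
Box C: F(C→D) = (12157 + 3944) − 8790 = 7311.0 t N/yr.
Box D: F(D→E) = (7311.0 + 1007) − 3622 = 4696.0 t N/yr.
Box E: F(E→F) = (4696.0 + 2609) − 2060 = 5245.0 t N/yr.
Box F throughput = its input = 5245.0 t N/yr; τ = 5924 / 5245.0 = 1.129 yr.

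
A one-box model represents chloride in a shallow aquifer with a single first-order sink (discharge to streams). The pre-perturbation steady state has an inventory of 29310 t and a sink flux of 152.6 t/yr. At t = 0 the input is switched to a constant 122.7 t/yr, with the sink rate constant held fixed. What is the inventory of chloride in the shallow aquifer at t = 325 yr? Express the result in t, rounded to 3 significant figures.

24600 t

τ = M₀/F₀ = 29310/152.6 = 192.1 yr; rate constant k = 1/τ.
New steady state M_∞ = F₁/k = F₁·τ = 122.7 × 192.1 = 23567 t.
M(t) = M_∞ + (M₀ − M_∞)·e^(−t/τ); t/τ = 325/192.1 = 1.692, so e^(−t/τ) = 0.1841.
M(t) = 23567 + 5743 × 0.1841 = 24625 t.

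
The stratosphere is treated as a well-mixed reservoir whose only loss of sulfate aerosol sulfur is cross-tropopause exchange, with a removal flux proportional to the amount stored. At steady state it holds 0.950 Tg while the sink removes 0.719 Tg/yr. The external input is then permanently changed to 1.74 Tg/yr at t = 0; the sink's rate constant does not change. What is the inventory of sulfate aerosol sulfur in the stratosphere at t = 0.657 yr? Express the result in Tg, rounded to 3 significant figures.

τ = M₀/F₀ = 0.950/0.719 = 1.321 yr; rate constant k = 1/τ.
New steady state M_∞ = F₁/k = F₁·τ = 1.74 × 1.321 = 2.2990 Tg.
M(t) = M_∞ + (M₀ − M_∞)·e^(−t/τ); t/τ = 0.657/1.321 = 0.4972, so e^(−t/τ) = 0.6082.
M(t) = 2.2990 − 1.349 × 0.6082 = 1.4785 Tg.

1.48 Tg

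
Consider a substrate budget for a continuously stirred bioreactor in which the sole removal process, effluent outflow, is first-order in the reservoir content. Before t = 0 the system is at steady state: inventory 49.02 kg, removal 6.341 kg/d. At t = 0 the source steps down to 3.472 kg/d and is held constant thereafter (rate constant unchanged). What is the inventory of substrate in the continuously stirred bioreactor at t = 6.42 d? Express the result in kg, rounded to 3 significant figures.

τ = M₀/F₀ = 49.02/6.341 = 7.731 d; rate constant k = 1/τ.
New steady state M_∞ = F₁/k = F₁·τ = 3.472 × 7.731 = 26.841 kg.
M(t) = M_∞ + (M₀ − M_∞)·e^(−t/τ); t/τ = 6.42/7.731 = 0.8305, so e^(−t/τ) = 0.4358.
M(t) = 26.841 + 22.18 × 0.4358 = 36.508 kg.

36.5 kg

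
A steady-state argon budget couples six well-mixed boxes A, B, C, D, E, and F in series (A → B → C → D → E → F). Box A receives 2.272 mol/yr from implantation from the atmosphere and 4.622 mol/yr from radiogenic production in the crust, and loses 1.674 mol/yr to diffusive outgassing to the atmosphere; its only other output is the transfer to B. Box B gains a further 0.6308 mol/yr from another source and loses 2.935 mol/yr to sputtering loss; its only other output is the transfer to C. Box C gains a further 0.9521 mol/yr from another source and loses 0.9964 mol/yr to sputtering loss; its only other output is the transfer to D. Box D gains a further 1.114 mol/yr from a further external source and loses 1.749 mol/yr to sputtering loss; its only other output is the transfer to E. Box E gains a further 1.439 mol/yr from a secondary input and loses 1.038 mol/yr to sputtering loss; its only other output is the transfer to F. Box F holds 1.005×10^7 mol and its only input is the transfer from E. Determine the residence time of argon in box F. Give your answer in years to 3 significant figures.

Box A: F(A→B) = (2.272 + 4.622) − 1.674 = 5.2200 mol/yr.
Box B: F(B→C) = (5.2200 + 0.6308) − 2.935 = 2.9158 mol/yr.
Box C: F(C→D) = (2.9158 + 0.9521) − 0.9964 = 2.8715 mol/yr.
Box D: F(D→E) = (2.8715 + 1.114) − 1.749 = 2.2365 mol/yr.
Box E: F(E→F) = (2.2365 + 1.439) − 1.038 = 2.6375 mol/yr.
Box F throughput = its input = 2.6375 mol/yr; τ = 1.005×10^7 / 2.6375 = 3.810×10^6 yr.

3.81×10^6 yr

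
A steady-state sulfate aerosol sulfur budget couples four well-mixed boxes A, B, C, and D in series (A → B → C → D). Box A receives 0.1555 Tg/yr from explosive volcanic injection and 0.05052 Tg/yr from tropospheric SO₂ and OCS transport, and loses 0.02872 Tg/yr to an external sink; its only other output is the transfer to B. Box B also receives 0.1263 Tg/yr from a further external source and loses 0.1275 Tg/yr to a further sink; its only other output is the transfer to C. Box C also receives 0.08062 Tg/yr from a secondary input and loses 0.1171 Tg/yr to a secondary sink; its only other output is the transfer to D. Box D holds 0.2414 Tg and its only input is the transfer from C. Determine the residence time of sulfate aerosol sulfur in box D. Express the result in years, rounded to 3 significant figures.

1.73 yr

Box A: F(A→B) = (0.1555 + 0.05052) − 0.02872 = 0.17730 Tg/yr.
Box B: F(B→C) = (0.17730 + 0.1263) − 0.1275 = 0.17610 Tg/yr.
Box C: F(C→D) = (0.17610 + 0.08062) − 0.1171 = 0.13962 Tg/yr.
Box D throughput = its input = 0.13962 Tg/yr; τ = 0.2414 / 0.13962 = 1.729 yr.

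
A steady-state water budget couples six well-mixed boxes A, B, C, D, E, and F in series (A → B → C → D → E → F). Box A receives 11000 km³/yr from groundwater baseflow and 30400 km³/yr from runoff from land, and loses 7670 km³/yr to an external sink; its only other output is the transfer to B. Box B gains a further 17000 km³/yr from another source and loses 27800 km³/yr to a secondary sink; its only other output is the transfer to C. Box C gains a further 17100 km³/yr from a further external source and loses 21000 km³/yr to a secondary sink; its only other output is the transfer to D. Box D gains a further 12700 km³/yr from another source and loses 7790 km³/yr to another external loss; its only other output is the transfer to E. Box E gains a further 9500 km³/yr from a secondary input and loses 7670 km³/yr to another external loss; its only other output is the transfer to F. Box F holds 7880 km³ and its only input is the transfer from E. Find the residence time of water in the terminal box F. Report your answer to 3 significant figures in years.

0.306 yr

Box A: F(A→B) = (11000 + 30400) − 7670 = 33730 km³/yr.
Box B: F(B→C) = (33730 + 17000) − 27800 = 22930 km³/yr.
Box C: F(C→D) = (22930 + 17100) − 21000 = 19030 km³/yr.
Box D: F(D→E) = (19030 + 12700) − 7790 = 23940 km³/yr.
Box E: F(E→F) = (23940 + 9500) − 7670 = 25770 km³/yr.
Box F throughput = its input = 25770 km³/yr; τ = 7880 / 25770 = 0.3058 yr.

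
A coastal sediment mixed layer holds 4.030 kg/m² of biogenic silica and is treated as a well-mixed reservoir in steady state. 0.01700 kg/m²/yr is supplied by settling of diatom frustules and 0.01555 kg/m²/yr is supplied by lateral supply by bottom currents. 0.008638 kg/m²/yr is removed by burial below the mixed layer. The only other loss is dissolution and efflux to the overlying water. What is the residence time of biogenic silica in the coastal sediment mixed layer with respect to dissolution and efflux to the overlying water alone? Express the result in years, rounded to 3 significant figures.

At steady state ΣF_in = ΣF_out.
ΣF_in = 0.01700 + 0.01555 = 0.032550 kg/m²/yr.
Dissolution and efflux to the overlying water flux = ΣF_in − (0.008638) = 0.032550 − 0.008638 = 0.02391 kg/m²/yr.
τ = M / F = 4.030 / 0.02391 = 168.5 yr.

169 yr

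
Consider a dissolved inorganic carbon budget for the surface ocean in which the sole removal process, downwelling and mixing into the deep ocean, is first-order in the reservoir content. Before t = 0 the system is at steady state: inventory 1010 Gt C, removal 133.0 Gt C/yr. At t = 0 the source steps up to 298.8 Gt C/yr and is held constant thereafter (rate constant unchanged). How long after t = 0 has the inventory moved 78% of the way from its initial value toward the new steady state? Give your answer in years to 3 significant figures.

11.5 yr

τ = M₀/F₀ = 1010/133.0 = 7.594 yr.
The remaining gap fraction is e^(−t/τ); 78% covered ⇒ e^(−t/τ) = 0.220.
t = −τ ln(0.220) = 7.594 × 1.514 = 11.50 yr.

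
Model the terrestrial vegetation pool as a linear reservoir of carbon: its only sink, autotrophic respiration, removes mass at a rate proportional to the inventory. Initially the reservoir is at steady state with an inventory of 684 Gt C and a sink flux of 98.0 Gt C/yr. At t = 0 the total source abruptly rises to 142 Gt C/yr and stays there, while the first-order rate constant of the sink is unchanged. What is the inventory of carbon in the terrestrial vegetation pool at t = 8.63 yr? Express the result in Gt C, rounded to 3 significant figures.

902 Gt C

The sink rate constant is k = F₀/M₀ = 98.0/684 = 0.1433 yr⁻¹.
Solving dM/dt = F₁ − kM with M(0) = M₀ gives M(t) = F₁/k + (M₀ − F₁/k)·e^(−kt).
F₁/k = 142/0.1433 = 991.10 Gt C; kt = 0.1433 × 8.63 = 1.236, e^(−kt) = 0.2904.
M(8.63) = 991.10 + (684 − 991.10) × 0.2904 = 991.10 − 89.19 = 901.92 Gt C.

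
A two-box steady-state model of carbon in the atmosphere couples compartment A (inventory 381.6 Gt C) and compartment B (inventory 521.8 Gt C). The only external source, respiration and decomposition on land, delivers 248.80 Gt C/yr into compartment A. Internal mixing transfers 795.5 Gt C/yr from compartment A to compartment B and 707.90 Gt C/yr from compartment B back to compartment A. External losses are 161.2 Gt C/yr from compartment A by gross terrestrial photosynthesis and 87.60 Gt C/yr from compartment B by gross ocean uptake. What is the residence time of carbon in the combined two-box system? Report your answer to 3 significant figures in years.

3.63 yr

Treat the two boxes together as one reservoir: the mixing fluxes between them are internal recycling, so τ = ΣM / Σ(external losses).
M_total = 381.6 + 521.8 = 903.40 Gt C.
ΣF_external_out = 161.2 + 87.60 = 248.80 Gt C/yr.
τ = M_total / ΣF_ext = 903.40 / 248.80 = 3.631 yr.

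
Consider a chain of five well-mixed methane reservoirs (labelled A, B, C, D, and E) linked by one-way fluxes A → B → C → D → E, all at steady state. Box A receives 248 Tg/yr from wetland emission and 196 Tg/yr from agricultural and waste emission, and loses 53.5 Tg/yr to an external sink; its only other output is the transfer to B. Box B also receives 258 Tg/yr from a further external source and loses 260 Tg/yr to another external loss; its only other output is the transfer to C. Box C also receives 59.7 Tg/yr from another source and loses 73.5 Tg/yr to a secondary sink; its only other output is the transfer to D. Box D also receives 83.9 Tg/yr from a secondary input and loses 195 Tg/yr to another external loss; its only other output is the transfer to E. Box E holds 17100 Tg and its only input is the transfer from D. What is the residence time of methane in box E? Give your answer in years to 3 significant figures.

Box A: F(A→B) = (248 + 196) − 53.5 = 390.50 Tg/yr.
Box B: F(B→C) = (390.50 + 258) − 260 = 388.50 Tg/yr.
Box C: F(C→D) = (388.50 + 59.7) − 73.5 = 374.70 Tg/yr.
Box D: F(D→E) = (374.70 + 83.9) − 195 = 263.60 Tg/yr.
Box E throughput = its input = 263.60 Tg/yr; τ = 17100 / 263.60 = 64.87 yr.

64.9 yr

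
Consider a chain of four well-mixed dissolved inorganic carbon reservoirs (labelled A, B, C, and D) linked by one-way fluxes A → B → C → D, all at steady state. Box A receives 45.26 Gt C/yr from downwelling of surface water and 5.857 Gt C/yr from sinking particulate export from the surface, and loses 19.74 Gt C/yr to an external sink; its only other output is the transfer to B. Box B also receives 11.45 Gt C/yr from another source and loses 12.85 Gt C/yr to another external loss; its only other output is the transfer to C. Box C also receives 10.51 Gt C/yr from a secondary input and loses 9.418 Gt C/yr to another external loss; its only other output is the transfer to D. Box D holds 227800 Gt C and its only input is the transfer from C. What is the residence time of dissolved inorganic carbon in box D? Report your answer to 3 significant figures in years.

Box A: F(A→B) = (45.26 + 5.857) − 19.74 = 31.377 Gt C/yr.
Box B: F(B→C) = (31.377 + 11.45) − 12.85 = 29.977 Gt C/yr.
Box C: F(C→D) = (29.977 + 10.51) − 9.418 = 31.069 Gt C/yr.
Box D throughput = its input = 31.069 Gt C/yr; τ = 227800 / 31.069 = 7332 yr.

7330 yr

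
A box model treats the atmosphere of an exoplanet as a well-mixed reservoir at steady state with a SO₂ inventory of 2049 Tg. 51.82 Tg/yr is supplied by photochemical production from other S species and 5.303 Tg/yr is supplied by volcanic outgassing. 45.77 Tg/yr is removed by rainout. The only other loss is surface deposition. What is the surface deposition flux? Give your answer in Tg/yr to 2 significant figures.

11 Tg/yr

At steady state ΣF_in = ΣF_out.
ΣF_in = 51.82 + 5.303 = 57.123 Tg/yr.
Surface deposition flux = ΣF_in − (45.77) = 57.123 − 45.77 = 11.35 Tg/yr.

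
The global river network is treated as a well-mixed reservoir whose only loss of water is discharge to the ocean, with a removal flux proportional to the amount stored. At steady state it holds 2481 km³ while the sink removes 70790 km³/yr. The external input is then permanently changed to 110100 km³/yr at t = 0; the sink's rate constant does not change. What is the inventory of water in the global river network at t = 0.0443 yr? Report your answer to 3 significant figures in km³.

Residence time τ = M₀/F₀ = 0.03505 yr. The eventual steady state is M_∞ = M₀·(F₁/F₀) = 2481 × 110100/70790 = 3858.7 km³.
The anomaly ΔM(t) = M(t) − M_∞ decays as ΔM₀·e^(−t/τ) with ΔM₀ = 2481 − 3858.7 = −1378 km³.
At t = 0.0443 yr, e^(−t/τ) = e^(−1.264) = 0.2825, so ΔM = −389.2 km³ and M = 3858.7 − 389.2 = 3469.5 km³.

3470 km³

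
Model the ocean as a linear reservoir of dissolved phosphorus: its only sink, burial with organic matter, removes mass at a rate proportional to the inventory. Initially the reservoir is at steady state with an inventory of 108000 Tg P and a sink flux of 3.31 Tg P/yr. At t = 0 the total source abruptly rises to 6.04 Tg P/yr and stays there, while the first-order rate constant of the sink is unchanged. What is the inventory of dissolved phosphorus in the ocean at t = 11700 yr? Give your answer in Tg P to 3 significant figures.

The sink rate constant is k = F₀/M₀ = 3.31/108000 = 3.065×10^-5 yr⁻¹.
Solving dM/dt = F₁ − kM with M(0) = M₀ gives M(t) = F₁/k + (M₀ − F₁/k)·e^(−kt).
F₁/k = 6.04/3.065×10^-5 = 197080 Tg P; kt = 3.065×10^-5 × 11700 = 0.3586, e^(−kt) = 0.6987.
M(11700) = 197080 + (108000 − 197080) × 0.6987 = 197080 − 62230 = 134840 Tg P.

135000 Tg P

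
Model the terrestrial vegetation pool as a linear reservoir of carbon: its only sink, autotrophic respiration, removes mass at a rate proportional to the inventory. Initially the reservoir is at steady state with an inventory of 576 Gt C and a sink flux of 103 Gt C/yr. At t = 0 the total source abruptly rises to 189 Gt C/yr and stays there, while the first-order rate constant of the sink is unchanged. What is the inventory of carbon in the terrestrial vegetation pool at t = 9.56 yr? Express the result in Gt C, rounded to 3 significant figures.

970 Gt C

The sink rate constant is k = F₀/M₀ = 103/576 = 0.1788 yr⁻¹.
Solving dM/dt = F₁ − kM with M(0) = M₀ gives M(t) = F₁/k + (M₀ − F₁/k)·e^(−kt).
F₁/k = 189/0.1788 = 1056.9 Gt C; kt = 0.1788 × 9.56 = 1.710, e^(−kt) = 0.1810.
M(9.56) = 1056.9 + (576 − 1056.9) × 0.1810 = 1056.9 − 87.03 = 969.91 Gt C.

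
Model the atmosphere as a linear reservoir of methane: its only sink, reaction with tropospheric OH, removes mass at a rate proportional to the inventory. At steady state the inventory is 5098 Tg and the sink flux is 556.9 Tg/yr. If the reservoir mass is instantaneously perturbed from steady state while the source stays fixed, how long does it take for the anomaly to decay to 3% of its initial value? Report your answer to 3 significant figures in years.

32.1 yr

For a linear reservoir the anomaly decays as exp(−t/τ) with τ = M/F = 5098/556.9 = 9.154 yr.
exp(−t/τ) = 0.03 ⇒ t = −τ ln(0.03) = 9.154 × 3.507 = 32.10 yr.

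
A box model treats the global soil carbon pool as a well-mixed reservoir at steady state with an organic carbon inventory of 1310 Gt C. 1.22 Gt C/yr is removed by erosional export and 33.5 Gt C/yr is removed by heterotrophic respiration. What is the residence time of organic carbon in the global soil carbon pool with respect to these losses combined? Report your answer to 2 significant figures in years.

Total removal = 1.220 + 33.50 = 34.720 Gt C/yr.
τ = M / ΣF_out = 1310 / 34.720 = 37.73 yr.

38 yr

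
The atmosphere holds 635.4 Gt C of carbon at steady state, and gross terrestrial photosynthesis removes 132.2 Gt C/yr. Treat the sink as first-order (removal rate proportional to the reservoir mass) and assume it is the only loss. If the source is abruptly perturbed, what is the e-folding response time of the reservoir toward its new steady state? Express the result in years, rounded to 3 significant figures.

For a linear reservoir the response time equals the residence time τ = M/F.
τ = 635.4 / 132.2 = 4.806 yr.

4.81 yr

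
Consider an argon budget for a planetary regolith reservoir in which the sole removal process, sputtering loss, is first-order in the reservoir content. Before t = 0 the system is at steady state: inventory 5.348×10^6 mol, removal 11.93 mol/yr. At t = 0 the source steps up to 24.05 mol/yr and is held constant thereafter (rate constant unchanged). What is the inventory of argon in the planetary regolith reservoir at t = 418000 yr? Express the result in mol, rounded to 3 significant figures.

The sink rate constant is k = F₀/M₀ = 11.93/5.348×10^6 = 2.231×10^-6 yr⁻¹.
Solving dM/dt = F₁ − kM with M(0) = M₀ gives M(t) = F₁/k + (M₀ − F₁/k)·e^(−kt).
F₁/k = 24.05/2.231×10^-6 = 1.0781×10^7 mol; kt = 2.231×10^-6 × 418000 = 0.9324, e^(−kt) = 0.3936.
M(418000) = 1.0781×10^7 + (5.348×10^6 − 1.0781×10^7) × 0.3936 = 1.0781×10^7 − 2.138×10^6 = 8.6427×10^6 mol.

8.64×10^6 mol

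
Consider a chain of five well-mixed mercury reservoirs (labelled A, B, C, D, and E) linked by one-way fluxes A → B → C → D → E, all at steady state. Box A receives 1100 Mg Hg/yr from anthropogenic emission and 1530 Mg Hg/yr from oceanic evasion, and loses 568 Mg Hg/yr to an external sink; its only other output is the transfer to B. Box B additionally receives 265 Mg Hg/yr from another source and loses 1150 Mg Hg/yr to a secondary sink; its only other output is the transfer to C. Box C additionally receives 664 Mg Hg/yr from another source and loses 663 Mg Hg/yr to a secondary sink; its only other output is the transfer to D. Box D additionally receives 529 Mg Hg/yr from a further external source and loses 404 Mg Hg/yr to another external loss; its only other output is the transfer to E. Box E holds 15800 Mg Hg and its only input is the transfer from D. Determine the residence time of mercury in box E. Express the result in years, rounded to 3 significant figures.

12.1 yr

Box A: F(A→B) = (1100 + 1530) − 568 = 2062.0 Mg Hg/yr.
Box B: F(B→C) = (2062.0 + 265) − 1150 = 1177.0 Mg Hg/yr.
Box C: F(C→D) = (1177.0 + 664) − 663 = 1178.0 Mg Hg/yr.
Box D: F(D→E) = (1178.0 + 529) − 404 = 1303.0 Mg Hg/yr.
Box E throughput = its input = 1303.0 Mg Hg/yr; τ = 15800 / 1303.0 = 12.13 yr.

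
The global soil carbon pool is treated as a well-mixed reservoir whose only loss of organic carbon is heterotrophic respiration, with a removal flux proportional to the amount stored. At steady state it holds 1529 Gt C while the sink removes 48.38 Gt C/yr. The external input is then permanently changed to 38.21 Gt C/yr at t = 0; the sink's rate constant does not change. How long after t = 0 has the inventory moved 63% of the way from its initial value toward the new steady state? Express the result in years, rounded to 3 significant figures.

31.4 yr

τ = M₀/F₀ = 1529/48.38 = 31.60 yr.
The remaining gap fraction is e^(−t/τ); 63% covered ⇒ e^(−t/τ) = 0.370.
t = −τ ln(0.370) = 31.60 × 0.9943 = 31.42 yr.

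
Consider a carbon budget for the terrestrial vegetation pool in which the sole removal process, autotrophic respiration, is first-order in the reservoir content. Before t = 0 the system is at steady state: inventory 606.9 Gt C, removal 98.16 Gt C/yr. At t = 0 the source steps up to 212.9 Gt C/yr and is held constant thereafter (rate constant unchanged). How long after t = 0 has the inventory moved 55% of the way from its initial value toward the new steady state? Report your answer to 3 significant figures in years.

τ = M₀/F₀ = 606.9/98.16 = 6.183 yr.
The remaining gap fraction is e^(−t/τ); 55% covered ⇒ e^(−t/τ) = 0.450.
t = −τ ln(0.450) = 6.183 × 0.7985 = 4.937 yr.

4.94 yr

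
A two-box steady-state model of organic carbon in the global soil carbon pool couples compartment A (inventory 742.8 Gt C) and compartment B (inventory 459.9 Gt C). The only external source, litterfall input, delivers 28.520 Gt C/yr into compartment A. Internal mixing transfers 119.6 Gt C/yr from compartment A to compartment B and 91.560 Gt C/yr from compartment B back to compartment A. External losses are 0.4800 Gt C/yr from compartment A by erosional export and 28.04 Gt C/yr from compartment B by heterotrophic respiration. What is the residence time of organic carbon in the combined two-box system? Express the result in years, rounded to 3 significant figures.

Residence time in the combined system uses the total inventory and the total *external* removal — internal exchanges between the two boxes cancel.
M_total = 742.8 + 459.9 = 1202.7 Gt C.
ΣF_external_out = 0.4800 + 28.04 = 28.520 Gt C/yr.
τ = M_total / ΣF_ext = 1202.7 / 28.520 = 42.17 yr.

42.2 yr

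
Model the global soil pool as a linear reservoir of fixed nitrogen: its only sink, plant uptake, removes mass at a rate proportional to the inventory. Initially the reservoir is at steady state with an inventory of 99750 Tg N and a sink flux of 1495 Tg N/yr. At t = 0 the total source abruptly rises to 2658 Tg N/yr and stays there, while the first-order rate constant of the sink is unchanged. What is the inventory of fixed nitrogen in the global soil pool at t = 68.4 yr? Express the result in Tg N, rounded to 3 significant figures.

The sink rate constant is k = F₀/M₀ = 1495/99750 = 0.01499 yr⁻¹.
Solving dM/dt = F₁ − kM with M(0) = M₀ gives M(t) = F₁/k + (M₀ − F₁/k)·e^(−kt).
F₁/k = 2658/0.01499 = 177350 Tg N; kt = 0.01499 × 68.4 = 1.025, e^(−kt) = 0.3587.
M(68.4) = 177350 + (99750 − 177350) × 0.3587 = 177350 − 27840 = 149510 Tg N.

150000 Tg N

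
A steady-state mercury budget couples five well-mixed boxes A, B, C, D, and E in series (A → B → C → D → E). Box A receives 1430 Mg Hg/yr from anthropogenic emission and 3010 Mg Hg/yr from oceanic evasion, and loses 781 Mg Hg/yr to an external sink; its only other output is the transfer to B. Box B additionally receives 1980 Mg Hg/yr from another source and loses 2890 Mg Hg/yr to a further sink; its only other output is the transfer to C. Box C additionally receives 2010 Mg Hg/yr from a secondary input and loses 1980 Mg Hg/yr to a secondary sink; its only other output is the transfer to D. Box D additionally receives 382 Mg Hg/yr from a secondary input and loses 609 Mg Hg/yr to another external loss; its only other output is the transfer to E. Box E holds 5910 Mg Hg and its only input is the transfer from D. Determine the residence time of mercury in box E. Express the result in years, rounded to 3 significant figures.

Box A: F(A→B) = (1430 + 3010) − 781 = 3659.0 Mg Hg/yr.
Box B: F(B→C) = (3659.0 + 1980) − 2890 = 2749.0 Mg Hg/yr.
Box C: F(C→D) = (2749.0 + 2010) − 1980 = 2779.0 Mg Hg/yr.
Box D: F(D→E) = (2779.0 + 382) − 609 = 2552.0 Mg Hg/yr.
Box E throughput = its input = 2552.0 Mg Hg/yr; τ = 5910 / 2552.0 = 2.316 yr.

2.32 yr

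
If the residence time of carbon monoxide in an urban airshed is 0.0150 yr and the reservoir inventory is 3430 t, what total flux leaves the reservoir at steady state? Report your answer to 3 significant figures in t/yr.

229000 t/yr

F = M / τ = 3430 / 0.0150 = 228700 t/yr.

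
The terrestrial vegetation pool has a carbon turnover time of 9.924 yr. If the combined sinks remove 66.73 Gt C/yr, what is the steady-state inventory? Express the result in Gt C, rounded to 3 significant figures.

662 Gt C

τ = M/F ⇒ M = τ × F = 9.924 × 66.73 = 662.2 Gt C.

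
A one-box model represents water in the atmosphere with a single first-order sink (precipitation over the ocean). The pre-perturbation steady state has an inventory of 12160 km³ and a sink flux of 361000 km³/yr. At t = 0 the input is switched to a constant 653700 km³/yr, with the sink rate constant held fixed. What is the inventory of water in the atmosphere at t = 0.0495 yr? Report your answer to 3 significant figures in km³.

19800 km³

The sink rate constant is k = F₀/M₀ = 361000/12160 = 29.69 yr⁻¹.
Solving dM/dt = F₁ − kM with M(0) = M₀ gives M(t) = F₁/k + (M₀ − F₁/k)·e^(−kt).
F₁/k = 653700/29.69 = 22019 km³; kt = 29.69 × 0.0495 = 1.470, e^(−kt) = 0.2300.
M(0.0495) = 22019 + (12160 − 22019) × 0.2300 = 22019 − 2268 = 19751 km³.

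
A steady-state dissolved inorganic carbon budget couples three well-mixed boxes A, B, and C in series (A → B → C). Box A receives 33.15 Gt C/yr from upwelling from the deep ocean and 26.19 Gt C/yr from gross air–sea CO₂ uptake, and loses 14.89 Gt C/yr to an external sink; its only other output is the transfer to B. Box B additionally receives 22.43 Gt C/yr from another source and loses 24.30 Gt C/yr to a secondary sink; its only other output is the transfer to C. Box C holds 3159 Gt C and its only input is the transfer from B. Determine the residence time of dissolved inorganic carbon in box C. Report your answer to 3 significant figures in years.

Box A: F(A→B) = (33.15 + 26.19) − 14.89 = 44.450 Gt C/yr.
Box B: F(B→C) = (44.450 + 22.43) − 24.30 = 42.580 Gt C/yr.
Box C throughput = its input = 42.580 Gt C/yr; τ = 3159 / 42.580 = 74.19 yr.

74.2 yr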